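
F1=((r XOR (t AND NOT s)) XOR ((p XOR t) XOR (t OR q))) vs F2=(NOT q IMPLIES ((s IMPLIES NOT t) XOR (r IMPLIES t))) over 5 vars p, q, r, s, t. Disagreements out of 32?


F1 = ((r XOR (t AND NOT s)) XOR ((p XOR t) XOR (t OR q)))
F2 = (NOT q IMPLIES ((s IMPLIES NOT t) XOR (r IMPLIES t)))
Evaluate both on each of 32 rows (bits = p,q,r,s,t):
  row 0 [00000]: F1=0 F2=0 -> 0
  row 1 [00001]: F1=1 F2=0 (differ) -> 1
  row 2 [00010]: F1=0 F2=0 -> 0
  row 3 [00011]: F1=0 F2=1 (differ) -> 1
  row 4 [00100]: F1=1 F2=1 -> 0
  row 5 [00101]: F1=0 F2=0 -> 0
  row 6 [00110]: F1=1 F2=1 -> 0
  row 7 [00111]: F1=1 F2=1 -> 0
  row 8 [01000]: F1=1 F2=1 -> 0
  row 9 [01001]: F1=1 F2=1 -> 0
  row 10 [01010]: F1=1 F2=1 -> 0
  row 11 [01011]: F1=0 F2=1 (differ) -> 1
  row 12 [01100]: F1=0 F2=1 (differ) -> 1
  row 13 [01101]: F1=0 F2=1 (differ) -> 1
  row 14 [01110]: F1=0 F2=1 (differ) -> 1
  row 15 [01111]: F1=1 F2=1 -> 0
  row 16 [10000]: F1=1 F2=0 (differ) -> 1
  row 17 [10001]: F1=0 F2=0 -> 0
  row 18 [10010]: F1=1 F2=0 (differ) -> 1
  row 19 [10011]: F1=1 F2=1 -> 0
  row 20 [10100]: F1=0 F2=1 (differ) -> 1
  row 21 [10101]: F1=1 F2=0 (differ) -> 1
  row 22 [10110]: F1=0 F2=1 (differ) -> 1
  row 23 [10111]: F1=0 F2=1 (differ) -> 1
  row 24 [11000]: F1=0 F2=1 (differ) -> 1
  row 25 [11001]: F1=0 F2=1 (differ) -> 1
  row 26 [11010]: F1=0 F2=1 (differ) -> 1
  row 27 [11011]: F1=1 F2=1 -> 0
  row 28 [11100]: F1=1 F2=1 -> 0
  row 29 [11101]: F1=1 F2=1 -> 0
  row 30 [11110]: F1=1 F2=1 -> 0
  row 31 [11111]: F1=0 F2=1 (differ) -> 1
Full result column, 8 rows per line (p,q fixed per line; r,s,t runs 000..111 left to right):
  rows 0-7 [p,q=00]: 01010000  (ones: 2)
  rows 8-15 [p,q=01]: 00011110  (ones: 4)
  rows 16-23 [p,q=10]: 10101111  (ones: 6)
  rows 24-31 [p,q=11]: 11100001  (ones: 4)
Disagreements = 2+4+6+4 = 16

16


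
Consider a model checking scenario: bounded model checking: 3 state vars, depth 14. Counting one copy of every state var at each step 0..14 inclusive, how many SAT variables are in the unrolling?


BMC unrolls to depth k, creating one copy of each state var for steps 0..k.
Step count = 14 + 1 = 15 (steps 0 through 14)
Vars per step = 3
Total = 3 * 15 = 45

45


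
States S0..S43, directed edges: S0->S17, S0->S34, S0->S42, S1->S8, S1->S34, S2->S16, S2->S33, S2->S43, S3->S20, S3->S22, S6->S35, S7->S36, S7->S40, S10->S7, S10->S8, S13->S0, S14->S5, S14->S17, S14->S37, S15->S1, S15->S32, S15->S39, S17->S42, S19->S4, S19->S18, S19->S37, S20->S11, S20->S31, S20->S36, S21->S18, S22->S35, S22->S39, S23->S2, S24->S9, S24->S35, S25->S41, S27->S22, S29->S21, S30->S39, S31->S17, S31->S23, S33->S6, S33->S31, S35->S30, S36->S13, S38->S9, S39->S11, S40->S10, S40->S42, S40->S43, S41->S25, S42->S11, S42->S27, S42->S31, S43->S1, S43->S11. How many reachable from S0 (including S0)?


BFS from S0:
  layer 0: {S0}
  layer 1: {S17, S34, S42}
  layer 2: {S11, S27, S31}
  layer 3: {S22, S23}
  layer 4: {S2, S35, S39}
  layer 5: {S16, S30, S33, S43}
  layer 6: {S1, S6}
  layer 7: {S8}
Reachable set: {S0, S1, S2, S6, S8, S11, S16, S17, S22, S23, S27, S30, S31, S33, S34, S35, S39, S42, S43}
Count = 19

19


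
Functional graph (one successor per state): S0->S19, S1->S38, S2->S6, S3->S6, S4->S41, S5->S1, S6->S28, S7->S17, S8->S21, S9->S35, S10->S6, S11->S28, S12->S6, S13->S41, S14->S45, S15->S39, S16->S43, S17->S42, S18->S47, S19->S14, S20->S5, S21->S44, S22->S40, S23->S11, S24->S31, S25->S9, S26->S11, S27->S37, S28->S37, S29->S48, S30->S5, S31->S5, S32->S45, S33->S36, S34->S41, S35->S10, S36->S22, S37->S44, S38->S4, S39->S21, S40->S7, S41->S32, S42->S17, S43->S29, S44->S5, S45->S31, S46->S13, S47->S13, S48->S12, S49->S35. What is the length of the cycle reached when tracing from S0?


Trace from S0 until a state repeats:
  S0 -> S19 -> S14 -> S45 -> S31 -> S5 -> S1 -> S38 -> S4 -> S41 -> S32 -> S45
S45 first seen at step 3, revisited at step 11.
Cycle length = 11 - 3 = 8

8


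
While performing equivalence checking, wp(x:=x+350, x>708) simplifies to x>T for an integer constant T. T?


Formula: wp(x:=E, P) = P[E/x] (substitute E for x in postcondition)
Step 1: Postcondition: x>708
Step 2: Substitute x+350 for x: x+350>708
Step 3: Solve for x: x > 708-350 = 358

358


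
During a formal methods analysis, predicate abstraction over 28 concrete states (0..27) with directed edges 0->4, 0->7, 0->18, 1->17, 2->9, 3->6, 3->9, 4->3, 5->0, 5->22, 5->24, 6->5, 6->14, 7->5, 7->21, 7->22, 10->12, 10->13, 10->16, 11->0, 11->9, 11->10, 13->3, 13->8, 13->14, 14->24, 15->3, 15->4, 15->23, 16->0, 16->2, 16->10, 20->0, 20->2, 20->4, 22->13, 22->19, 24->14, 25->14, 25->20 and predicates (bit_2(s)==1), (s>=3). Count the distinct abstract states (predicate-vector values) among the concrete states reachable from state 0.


BFS from 0:
Concrete reachable: {0, 3, 4, 5, 6, 7, 8, 9, 13, 14, 18, 19, 21, 22, 24}
Abstract via predicates (bit_2(s)==1), (s>=3):
  (0,0) <- {0}
  (0,1) <- {3, 8, 9, 18, 19, 24}
  (1,1) <- {4, 5, 6, 7, 13, 14, 21, 22}
Distinct abstract states = 3

3


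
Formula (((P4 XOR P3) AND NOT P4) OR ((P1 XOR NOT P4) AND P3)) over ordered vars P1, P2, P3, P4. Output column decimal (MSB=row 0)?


Formula: (((P4 XOR P3) AND NOT P4) OR ((P1 XOR NOT P4) AND P3)) over P1, P2, P3, P4 (16 rows)
Evaluate each row (bits = P1,P2,P3,P4, MSB first):
  row 0 [0000]: (((0 XOR 0) AND NOT 0) OR ((0 XOR NOT 0) AND 0)) -> 0
  row 1 [0001]: (((1 XOR 0) AND NOT 1) OR ((0 XOR NOT 1) AND 0)) -> 0
  row 2 [0010]: (((0 XOR 1) AND NOT 0) OR ((0 XOR NOT 0) AND 1)) -> 1
  row 3 [0011]: (((1 XOR 1) AND NOT 1) OR ((0 XOR NOT 1) AND 1)) -> 0
  row 4 [0100]: (((0 XOR 0) AND NOT 0) OR ((0 XOR NOT 0) AND 0)) -> 0
  row 5 [0101]: (((1 XOR 0) AND NOT 1) OR ((0 XOR NOT 1) AND 0)) -> 0
  row 6 [0110]: (((0 XOR 1) AND NOT 0) OR ((0 XOR NOT 0) AND 1)) -> 1
  row 7 [0111]: (((1 XOR 1) AND NOT 1) OR ((0 XOR NOT 1) AND 1)) -> 0
  row 8 [1000]: (((0 XOR 0) AND NOT 0) OR ((1 XOR NOT 0) AND 0)) -> 0
  row 9 [1001]: (((1 XOR 0) AND NOT 1) OR ((1 XOR NOT 1) AND 0)) -> 0
  row 10 [1010]: (((0 XOR 1) AND NOT 0) OR ((1 XOR NOT 0) AND 1)) -> 1
  row 11 [1011]: (((1 XOR 1) AND NOT 1) OR ((1 XOR NOT 1) AND 1)) -> 1
  row 12 [1100]: (((0 XOR 0) AND NOT 0) OR ((1 XOR NOT 0) AND 0)) -> 0
  row 13 [1101]: (((1 XOR 0) AND NOT 1) OR ((1 XOR NOT 1) AND 0)) -> 0
  row 14 [1110]: (((0 XOR 1) AND NOT 0) OR ((1 XOR NOT 0) AND 1)) -> 1
  row 15 [1111]: (((1 XOR 1) AND NOT 1) OR ((1 XOR NOT 1) AND 1)) -> 1
Full result column, 4 rows per line (P1,P2 fixed per line; P3,P4 runs 00..11 left to right):
  rows 0-3 [P1,P2=00]: 0010  = hex 2
  rows 4-7 [P1,P2=01]: 0010  = hex 2
  rows 8-11 [P1,P2=10]: 0011  = hex 3
  rows 12-15 [P1,P2=11]: 0011  = hex 3
Output column (row 0 .. row 15) = 0010001000110011
Output column grouped in 4s = 0010 0010 0011 0011 = 0x2233
Convert to decimal digit by digit (value = value*16 + digit):
  2 -> 2
  2*16 + 2 = 34
  34*16 + 3 = 547
  547*16 + 3 = 8755
Decimal = 8755

8755


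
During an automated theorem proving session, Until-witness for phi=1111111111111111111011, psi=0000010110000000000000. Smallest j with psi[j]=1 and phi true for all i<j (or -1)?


(phi U psi) at 0: need smallest j with psi[j]=1 and phi[i]=1 for all i in [0,j).
Scan from step 0:
  step 0: phi=1, psi=0 -> continue
  step 1: phi=1, psi=0 -> continue
  step 2: phi=1, psi=0 -> continue
  step 3: phi=1, psi=0 -> continue
  step 5: psi=1 and phi held for [0,5) -> witness found
Witness step = 5

5


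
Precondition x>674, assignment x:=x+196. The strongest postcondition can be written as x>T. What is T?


Formula: sp(P, x:=E) = exists old_x. (x = E[old_x/x]) AND P[old_x/x] (old_x is the value of x before the assignment; eliminate old_x by solving x = E[old_x/x] for old_x)
Step 1: Precondition P: x>674, i.e. old_x > 674
Step 2: Assignment gives x = old_x + 196, so old_x = x - 196
Step 3: Substitute into P: x - 196 > 674
Step 4: Simplify: x > 674+196 = 870

870


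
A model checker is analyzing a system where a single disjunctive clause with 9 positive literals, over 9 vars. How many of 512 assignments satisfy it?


Step 1: Total=2^9=512
Step 2: Unsat when all 9 false: 2^0=1
Step 3: Sat=512-1=511

511


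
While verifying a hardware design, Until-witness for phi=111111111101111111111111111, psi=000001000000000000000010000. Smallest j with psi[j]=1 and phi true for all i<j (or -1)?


(phi U psi) at 0: need smallest j with psi[j]=1 and phi[i]=1 for all i in [0,j).
Scan from step 0:
  step 0: phi=1, psi=0 -> continue
  step 1: phi=1, psi=0 -> continue
  step 2: phi=1, psi=0 -> continue
  step 3: phi=1, psi=0 -> continue
  step 5: psi=1 and phi held for [0,5) -> witness found
Witness step = 5

5


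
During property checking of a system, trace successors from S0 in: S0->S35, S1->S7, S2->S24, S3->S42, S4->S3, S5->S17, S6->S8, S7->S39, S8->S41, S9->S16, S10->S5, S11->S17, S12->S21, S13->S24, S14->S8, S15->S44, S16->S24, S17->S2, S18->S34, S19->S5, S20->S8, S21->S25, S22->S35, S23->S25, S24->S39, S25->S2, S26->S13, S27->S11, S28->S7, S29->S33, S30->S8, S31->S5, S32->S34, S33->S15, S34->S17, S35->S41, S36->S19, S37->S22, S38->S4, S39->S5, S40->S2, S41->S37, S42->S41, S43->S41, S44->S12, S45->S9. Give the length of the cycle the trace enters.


Trace from S0 until a state repeats:
  S0 -> S35 -> S41 -> S37 -> S22 -> S35
S35 first seen at step 1, revisited at step 5.
Cycle length = 5 - 1 = 4

4


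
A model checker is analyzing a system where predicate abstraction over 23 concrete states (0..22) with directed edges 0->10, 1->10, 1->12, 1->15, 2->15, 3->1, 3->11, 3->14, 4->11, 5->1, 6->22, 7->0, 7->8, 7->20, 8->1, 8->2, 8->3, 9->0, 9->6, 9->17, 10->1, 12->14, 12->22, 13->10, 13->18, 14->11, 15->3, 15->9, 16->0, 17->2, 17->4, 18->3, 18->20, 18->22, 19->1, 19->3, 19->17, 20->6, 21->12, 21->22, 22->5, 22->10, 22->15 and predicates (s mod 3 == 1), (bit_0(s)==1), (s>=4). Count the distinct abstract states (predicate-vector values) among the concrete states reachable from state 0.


BFS from 0:
Concrete reachable: {0, 1, 2, 3, 4, 5, 6, 9, 10, 11, 12, 14, 15, 17, 22}
Abstract via predicates (s mod 3 == 1), (bit_0(s)==1), (s>=4):
  (0,0,0) <- {0, 2}
  (0,0,1) <- {6, 12, 14}
  (0,1,0) <- {3}
  (0,1,1) <- {5, 9, 11, 15, 17}
  (1,0,1) <- {4, 10, 22}
  (1,1,0) <- {1}
Distinct abstract states = 6

6


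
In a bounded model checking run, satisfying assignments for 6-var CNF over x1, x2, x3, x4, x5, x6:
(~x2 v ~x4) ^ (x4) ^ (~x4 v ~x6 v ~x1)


CNF with 3 clauses over 6 vars (64 assignments).
An assignment satisfies CNF iff every clause has >=1 true literal.
Check each row (bits = x1,x2,x3,x4,x5,x6; clause T/F shown):
  row 0 [000000]: clauses=TFT -> 0
  row 1 [000001]: clauses=TFT -> 0
  row 2 [000010]: clauses=TFT -> 0
  row 3 [000011]: clauses=TFT -> 0
  row 4 [000100]: clauses=TTT -> 1
  (every remaining row is evaluated the same way; all 64 results are listed next)
Full result column, 8 rows per line (x1,x2,x3 fixed per line; x4,x5,x6 runs 000..111 left to right):
  rows 0-7 [x1,x2,x3=000]: 00001111  (ones: 4)
  rows 8-15 [x1,x2,x3=001]: 00001111  (ones: 4)
  rows 16-23 [x1,x2,x3=010]: 00000000  (ones: 0)
  rows 24-31 [x1,x2,x3=011]: 00000000  (ones: 0)
  rows 32-39 [x1,x2,x3=100]: 00001010  (ones: 2)
  rows 40-47 [x1,x2,x3=101]: 00001010  (ones: 2)
  rows 48-55 [x1,x2,x3=110]: 00000000  (ones: 0)
  rows 56-63 [x1,x2,x3=111]: 00000000  (ones: 0)
Satisfying assignments = 4+4+0+0+2+2+0+0 = 12

12


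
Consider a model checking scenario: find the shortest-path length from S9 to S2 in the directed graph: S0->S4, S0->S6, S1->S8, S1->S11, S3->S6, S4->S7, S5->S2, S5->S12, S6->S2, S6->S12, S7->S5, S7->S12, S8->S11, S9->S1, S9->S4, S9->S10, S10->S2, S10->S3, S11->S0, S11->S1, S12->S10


BFS layer-by-layer from S9:
  dist 0: {S9}
  dist 1: {S1, S4, S10}
  dist 2: {S2, S3, S7, S8, S11}
  -> S2 reached at distance 2
Shortest path length = 2

2


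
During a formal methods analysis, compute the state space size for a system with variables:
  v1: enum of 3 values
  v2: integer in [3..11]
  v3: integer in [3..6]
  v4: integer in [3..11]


State space = product of domain sizes of all variables.
Domain sizes:
  v1 (enum of 3 values): 3
  v2 (integer in [3..11]): 9
  v3 (integer in [3..6]): 4
  v4 (integer in [3..11]): 9
Product = 3 * 9 * 4 * 9 = 972

972


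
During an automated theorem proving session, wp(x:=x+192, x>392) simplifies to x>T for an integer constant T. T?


Formula: wp(x:=E, P) = P[E/x] (substitute E for x in postcondition)
Step 1: Postcondition: x>392
Step 2: Substitute x+192 for x: x+192>392
Step 3: Solve for x: x > 392-192 = 200

200


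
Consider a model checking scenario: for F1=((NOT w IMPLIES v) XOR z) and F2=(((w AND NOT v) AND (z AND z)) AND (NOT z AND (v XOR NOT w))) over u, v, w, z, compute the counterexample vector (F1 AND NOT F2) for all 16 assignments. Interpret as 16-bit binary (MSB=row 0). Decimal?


F1 = ((NOT w IMPLIES v) XOR z)
F2 = (((w AND NOT v) AND (z AND z)) AND (NOT z AND (v XOR NOT w)))
Counterexample to F1=>F2 is where F1=1 and F2=0.
Evaluate each row (bits = u,v,w,z, MSB first):
  row 0 [0000]: F1=0 F2=0 -> F1&~F2 -> 0
  row 1 [0001]: F1=1 F2=0 -> F1&~F2 -> 1
  row 2 [0010]: F1=1 F2=0 -> F1&~F2 -> 1
  row 3 [0011]: F1=0 F2=0 -> F1&~F2 -> 0
  row 4 [0100]: F1=1 F2=0 -> F1&~F2 -> 1
  row 5 [0101]: F1=0 F2=0 -> F1&~F2 -> 0
  row 6 [0110]: F1=1 F2=0 -> F1&~F2 -> 1
  row 7 [0111]: F1=0 F2=0 -> F1&~F2 -> 0
  row 8 [1000]: F1=0 F2=0 -> F1&~F2 -> 0
  row 9 [1001]: F1=1 F2=0 -> F1&~F2 -> 1
  row 10 [1010]: F1=1 F2=0 -> F1&~F2 -> 1
  row 11 [1011]: F1=0 F2=0 -> F1&~F2 -> 0
  row 12 [1100]: F1=1 F2=0 -> F1&~F2 -> 1
  row 13 [1101]: F1=0 F2=0 -> F1&~F2 -> 0
  row 14 [1110]: F1=1 F2=0 -> F1&~F2 -> 1
  row 15 [1111]: F1=0 F2=0 -> F1&~F2 -> 0
Full result column, 4 rows per line (u,v fixed per line; w,z runs 00..11 left to right):
  rows 0-3 [u,v=00]: 0110  = hex 6
  rows 4-7 [u,v=01]: 1010  = hex A
  rows 8-11 [u,v=10]: 0110  = hex 6
  rows 12-15 [u,v=11]: 1010  = hex A
Counterexample vector (row 0 .. row 15) = 0110101001101010
Output column grouped in 4s = 0110 1010 0110 1010 = 0x6A6A
Convert to decimal digit by digit (value = value*16 + digit):
  6 -> 6
  6*16 + 10 (A) = 106
  106*16 + 6 = 1702
  1702*16 + 10 (A) = 27242
Decimal = 27242

27242


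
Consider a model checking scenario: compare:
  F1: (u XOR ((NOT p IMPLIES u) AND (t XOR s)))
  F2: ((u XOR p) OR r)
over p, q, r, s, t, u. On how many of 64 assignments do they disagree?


F1 = (u XOR ((NOT p IMPLIES u) AND (t XOR s)))
F2 = ((u XOR p) OR r)
Evaluate both on each of 64 rows (bits = p,q,r,s,t,u):
  row 0 [000000]: F1=0 F2=0 -> 0
  row 1 [000001]: F1=1 F2=1 -> 0
  row 2 [000010]: F1=0 F2=0 -> 0
  row 3 [000011]: F1=0 F2=1 (differ) -> 1
  row 4 [000100]: F1=0 F2=0 -> 0
  (every remaining row is evaluated the same way; all 64 results are listed next)
Full result column, 8 rows per line (p,q,r fixed per line; s,t,u runs 000..111 left to right):
  rows 0-7 [p,q,r=000]: 00010100  (ones: 2)
  rows 8-15 [p,q,r=001]: 10111110  (ones: 6)
  rows 16-23 [p,q,r=010]: 00010100  (ones: 2)
  rows 24-31 [p,q,r=011]: 10111110  (ones: 6)
  rows 32-39 [p,q,r=100]: 11000011  (ones: 4)
  rows 40-47 [p,q,r=101]: 10010110  (ones: 4)
  rows 48-55 [p,q,r=110]: 11000011  (ones: 4)
  rows 56-63 [p,q,r=111]: 10010110  (ones: 4)
Disagreements = 2+6+2+6+4+4+4+4 = 32

32


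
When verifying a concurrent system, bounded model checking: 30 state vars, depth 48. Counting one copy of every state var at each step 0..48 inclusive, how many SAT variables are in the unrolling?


BMC unrolls to depth k, creating one copy of each state var for steps 0..k.
Step count = 48 + 1 = 49 (steps 0 through 48)
Vars per step = 30
Total = 30 * 49 = 1470

1470


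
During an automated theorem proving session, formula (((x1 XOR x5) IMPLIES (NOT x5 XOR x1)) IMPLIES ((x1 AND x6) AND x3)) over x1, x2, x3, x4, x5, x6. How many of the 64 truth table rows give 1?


Formula: (((x1 XOR x5) IMPLIES (NOT x5 XOR x1)) IMPLIES ((x1 AND x6) AND x3)) over 6 vars (64 rows)
Evaluate each row (x1, x2, x3, x4, x5, x6 as bits, MSB first):
  row 0 [000000]: (((0 XOR 0) IMPLIES (NOT 0 XOR 0)) IMPLIES ((0 AND 0) AND 0)) -> 0
  row 1 [000001]: (((0 XOR 0) IMPLIES (NOT 0 XOR 0)) IMPLIES ((0 AND 1) AND 0)) -> 0
  row 2 [000010]: (((0 XOR 1) IMPLIES (NOT 1 XOR 0)) IMPLIES ((0 AND 0) AND 0)) -> 1
  row 3 [000011]: (((0 XOR 1) IMPLIES (NOT 1 XOR 0)) IMPLIES ((0 AND 1) AND 0)) -> 1
  row 4 [000100]: (((0 XOR 0) IMPLIES (NOT 0 XOR 0)) IMPLIES ((0 AND 0) AND 0)) -> 0
  (every remaining row is evaluated the same way; all 64 results are listed next)
Full result column, 8 rows per line (x1,x2,x3 fixed per line; x4,x5,x6 runs 000..111 left to right):
  rows 0-7 [x1,x2,x3=000]: 00110011  (ones: 4)
  rows 8-15 [x1,x2,x3=001]: 00110011  (ones: 4)
  rows 16-23 [x1,x2,x3=010]: 00110011  (ones: 4)
  rows 24-31 [x1,x2,x3=011]: 00110011  (ones: 4)
  rows 32-39 [x1,x2,x3=100]: 11001100  (ones: 4)
  rows 40-47 [x1,x2,x3=101]: 11011101  (ones: 6)
  rows 48-55 [x1,x2,x3=110]: 11001100  (ones: 4)
  rows 56-63 [x1,x2,x3=111]: 11011101  (ones: 6)
Count of 1-rows = 4+4+4+4+4+6+4+6 = 36

36


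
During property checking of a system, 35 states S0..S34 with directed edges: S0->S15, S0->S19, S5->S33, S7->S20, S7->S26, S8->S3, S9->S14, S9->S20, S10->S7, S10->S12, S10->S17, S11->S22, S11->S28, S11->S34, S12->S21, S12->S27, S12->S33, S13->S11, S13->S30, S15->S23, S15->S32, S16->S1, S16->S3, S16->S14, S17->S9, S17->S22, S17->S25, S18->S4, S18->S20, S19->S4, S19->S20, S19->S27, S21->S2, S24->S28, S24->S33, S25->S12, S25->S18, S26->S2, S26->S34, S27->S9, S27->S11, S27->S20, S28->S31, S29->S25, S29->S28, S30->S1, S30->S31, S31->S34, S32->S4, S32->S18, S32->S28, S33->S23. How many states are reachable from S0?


BFS from S0:
  layer 0: {S0}
  layer 1: {S15, S19}
  layer 2: {S4, S20, S23, S27, S32}
  layer 3: {S9, S11, S18, S28}
  layer 4: {S14, S22, S31, S34}
Reachable set: {S0, S4, S9, S11, S14, S15, S18, S19, S20, S22, S23, S27, S28, S31, S32, S34}
Count = 16

16


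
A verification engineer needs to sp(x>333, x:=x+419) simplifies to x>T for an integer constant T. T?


Formula: sp(P, x:=E) = exists old_x. (x = E[old_x/x]) AND P[old_x/x] (old_x is the value of x before the assignment; eliminate old_x by solving x = E[old_x/x] for old_x)
Step 1: Precondition P: x>333, i.e. old_x > 333
Step 2: Assignment gives x = old_x + 419, so old_x = x - 419
Step 3: Substitute into P: x - 419 > 333
Step 4: Simplify: x > 333+419 = 752

752


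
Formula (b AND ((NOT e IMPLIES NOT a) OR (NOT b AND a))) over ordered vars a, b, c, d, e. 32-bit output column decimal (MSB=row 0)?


Formula: (b AND ((NOT e IMPLIES NOT a) OR (NOT b AND a))) over a, b, c, d, e (32 rows)
Evaluate each row (bits = a,b,c,d,e, MSB first):
  row 0 [00000]: (0 AND ((NOT 0 IMPLIES NOT 0) OR (NOT 0 AND 0))) -> 0
  row 1 [00001]: (0 AND ((NOT 1 IMPLIES NOT 0) OR (NOT 0 AND 0))) -> 0
  row 2 [00010]: (0 AND ((NOT 0 IMPLIES NOT 0) OR (NOT 0 AND 0))) -> 0
  row 3 [00011]: (0 AND ((NOT 1 IMPLIES NOT 0) OR (NOT 0 AND 0))) -> 0
  row 4 [00100]: (0 AND ((NOT 0 IMPLIES NOT 0) OR (NOT 0 AND 0))) -> 0
  row 5 [00101]: (0 AND ((NOT 1 IMPLIES NOT 0) OR (NOT 0 AND 0))) -> 0
  row 6 [00110]: (0 AND ((NOT 0 IMPLIES NOT 0) OR (NOT 0 AND 0))) -> 0
  row 7 [00111]: (0 AND ((NOT 1 IMPLIES NOT 0) OR (NOT 0 AND 0))) -> 0
  row 8 [01000]: (1 AND ((NOT 0 IMPLIES NOT 0) OR (NOT 1 AND 0))) -> 1
  row 9 [01001]: (1 AND ((NOT 1 IMPLIES NOT 0) OR (NOT 1 AND 0))) -> 1
  row 10 [01010]: (1 AND ((NOT 0 IMPLIES NOT 0) OR (NOT 1 AND 0))) -> 1
  row 11 [01011]: (1 AND ((NOT 1 IMPLIES NOT 0) OR (NOT 1 AND 0))) -> 1
  row 12 [01100]: (1 AND ((NOT 0 IMPLIES NOT 0) OR (NOT 1 AND 0))) -> 1
  row 13 [01101]: (1 AND ((NOT 1 IMPLIES NOT 0) OR (NOT 1 AND 0))) -> 1
  row 14 [01110]: (1 AND ((NOT 0 IMPLIES NOT 0) OR (NOT 1 AND 0))) -> 1
  row 15 [01111]: (1 AND ((NOT 1 IMPLIES NOT 0) OR (NOT 1 AND 0))) -> 1
  row 16 [10000]: (0 AND ((NOT 0 IMPLIES NOT 1) OR (NOT 0 AND 1))) -> 0
  row 17 [10001]: (0 AND ((NOT 1 IMPLIES NOT 1) OR (NOT 0 AND 1))) -> 0
  row 18 [10010]: (0 AND ((NOT 0 IMPLIES NOT 1) OR (NOT 0 AND 1))) -> 0
  row 19 [10011]: (0 AND ((NOT 1 IMPLIES NOT 1) OR (NOT 0 AND 1))) -> 0
  row 20 [10100]: (0 AND ((NOT 0 IMPLIES NOT 1) OR (NOT 0 AND 1))) -> 0
  row 21 [10101]: (0 AND ((NOT 1 IMPLIES NOT 1) OR (NOT 0 AND 1))) -> 0
  row 22 [10110]: (0 AND ((NOT 0 IMPLIES NOT 1) OR (NOT 0 AND 1))) -> 0
  row 23 [10111]: (0 AND ((NOT 1 IMPLIES NOT 1) OR (NOT 0 AND 1))) -> 0
  row 24 [11000]: (1 AND ((NOT 0 IMPLIES NOT 1) OR (NOT 1 AND 1))) -> 0
  row 25 [11001]: (1 AND ((NOT 1 IMPLIES NOT 1) OR (NOT 1 AND 1))) -> 1
  row 26 [11010]: (1 AND ((NOT 0 IMPLIES NOT 1) OR (NOT 1 AND 1))) -> 0
  row 27 [11011]: (1 AND ((NOT 1 IMPLIES NOT 1) OR (NOT 1 AND 1))) -> 1
  row 28 [11100]: (1 AND ((NOT 0 IMPLIES NOT 1) OR (NOT 1 AND 1))) -> 0
  row 29 [11101]: (1 AND ((NOT 1 IMPLIES NOT 1) OR (NOT 1 AND 1))) -> 1
  row 30 [11110]: (1 AND ((NOT 0 IMPLIES NOT 1) OR (NOT 1 AND 1))) -> 0
  row 31 [11111]: (1 AND ((NOT 1 IMPLIES NOT 1) OR (NOT 1 AND 1))) -> 1
Full result column, 4 rows per line (a,b,c fixed per line; d,e runs 00..11 left to right):
  rows 0-3 [a,b,c=000]: 0000  = hex 0
  rows 4-7 [a,b,c=001]: 0000  = hex 0
  rows 8-11 [a,b,c=010]: 1111  = hex F
  rows 12-15 [a,b,c=011]: 1111  = hex F
  rows 16-19 [a,b,c=100]: 0000  = hex 0
  rows 20-23 [a,b,c=101]: 0000  = hex 0
  rows 24-27 [a,b,c=110]: 0101  = hex 5
  rows 28-31 [a,b,c=111]: 0101  = hex 5
Output column (row 0 .. row 31) = 00000000111111110000000001010101
Output column grouped in 4s = 0000 0000 1111 1111 0000 0000 0101 0101 = 0x00FF0055
Convert to decimal digit by digit (value = value*16 + digit):
  0 -> 0
  0*16 + 0 = 0
  0*16 + 15 (F) = 15
  15*16 + 15 (F) = 255
  255*16 + 0 = 4080
  4080*16 + 0 = 65280
  65280*16 + 5 = 1044485
  1044485*16 + 5 = 16711765
Decimal = 16711765

16711765


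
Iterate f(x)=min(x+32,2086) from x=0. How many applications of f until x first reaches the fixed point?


Step 1: x=0, cap=2086, increment=32
Step 2: x grows by 32 each step until capped at 2086; fixed point is x=2086
Step 3: iterations = ceil(2086/32) = 66

66


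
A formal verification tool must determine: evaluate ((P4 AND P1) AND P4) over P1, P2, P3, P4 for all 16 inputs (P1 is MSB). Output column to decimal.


Formula: ((P4 AND P1) AND P4) over P1, P2, P3, P4 (16 rows)
Evaluate each row (bits = P1,P2,P3,P4, MSB first):
  row 0 [0000]: ((0 AND 0) AND 0) -> 0
  row 1 [0001]: ((1 AND 0) AND 1) -> 0
  row 2 [0010]: ((0 AND 0) AND 0) -> 0
  row 3 [0011]: ((1 AND 0) AND 1) -> 0
  row 4 [0100]: ((0 AND 0) AND 0) -> 0
  row 5 [0101]: ((1 AND 0) AND 1) -> 0
  row 6 [0110]: ((0 AND 0) AND 0) -> 0
  row 7 [0111]: ((1 AND 0) AND 1) -> 0
  row 8 [1000]: ((0 AND 1) AND 0) -> 0
  row 9 [1001]: ((1 AND 1) AND 1) -> 1
  row 10 [1010]: ((0 AND 1) AND 0) -> 0
  row 11 [1011]: ((1 AND 1) AND 1) -> 1
  row 12 [1100]: ((0 AND 1) AND 0) -> 0
  row 13 [1101]: ((1 AND 1) AND 1) -> 1
  row 14 [1110]: ((0 AND 1) AND 0) -> 0
  row 15 [1111]: ((1 AND 1) AND 1) -> 1
Full result column, 4 rows per line (P1,P2 fixed per line; P3,P4 runs 00..11 left to right):
  rows 0-3 [P1,P2=00]: 0000  = hex 0
  rows 4-7 [P1,P2=01]: 0000  = hex 0
  rows 8-11 [P1,P2=10]: 0101  = hex 5
  rows 12-15 [P1,P2=11]: 0101  = hex 5
Output column (row 0 .. row 15) = 0000000001010101
Output column grouped in 4s = 0000 0000 0101 0101 = 0x0055
Convert to decimal digit by digit (value = value*16 + digit):
  0 -> 0
  0*16 + 0 = 0
  0*16 + 5 = 5
  5*16 + 5 = 85
Decimal = 85

85


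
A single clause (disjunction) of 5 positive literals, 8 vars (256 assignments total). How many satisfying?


Step 1: Total=2^8=256
Step 2: Unsat when all 5 false: 2^3=8
Step 3: Sat=256-8=248

248


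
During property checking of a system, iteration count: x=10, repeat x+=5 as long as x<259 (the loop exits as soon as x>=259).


Step 1: x goes from 10 toward 259 by 5; the body runs while x<259, so iterations = ceil((bound-start)/step)
Step 2: Distance=249
Step 3: ceil(249/5)=50

50


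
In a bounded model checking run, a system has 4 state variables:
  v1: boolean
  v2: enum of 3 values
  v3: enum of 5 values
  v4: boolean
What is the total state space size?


State space = product of domain sizes of all variables.
Domain sizes:
  v1 (boolean): 2
  v2 (enum of 3 values): 3
  v3 (enum of 5 values): 5
  v4 (boolean): 2
Product = 2 * 3 * 5 * 2 = 60

60


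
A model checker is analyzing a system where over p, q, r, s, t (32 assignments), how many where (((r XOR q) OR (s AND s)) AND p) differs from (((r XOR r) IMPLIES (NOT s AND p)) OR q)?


F1 = (((r XOR q) OR (s AND s)) AND p)
F2 = (((r XOR r) IMPLIES (NOT s AND p)) OR q)
Evaluate both on each of 32 rows (bits = p,q,r,s,t):
  row 0 [00000]: F1=0 F2=1 (differ) -> 1
  row 1 [00001]: F1=0 F2=1 (differ) -> 1
  row 2 [00010]: F1=0 F2=1 (differ) -> 1
  row 3 [00011]: F1=0 F2=1 (differ) -> 1
  row 4 [00100]: F1=0 F2=1 (differ) -> 1
  row 5 [00101]: F1=0 F2=1 (differ) -> 1
  row 6 [00110]: F1=0 F2=1 (differ) -> 1
  row 7 [00111]: F1=0 F2=1 (differ) -> 1
  row 8 [01000]: F1=0 F2=1 (differ) -> 1
  row 9 [01001]: F1=0 F2=1 (differ) -> 1
  row 10 [01010]: F1=0 F2=1 (differ) -> 1
  row 11 [01011]: F1=0 F2=1 (differ) -> 1
  row 12 [01100]: F1=0 F2=1 (differ) -> 1
  row 13 [01101]: F1=0 F2=1 (differ) -> 1
  row 14 [01110]: F1=0 F2=1 (differ) -> 1
  row 15 [01111]: F1=0 F2=1 (differ) -> 1
  row 16 [10000]: F1=0 F2=1 (differ) -> 1
  row 17 [10001]: F1=0 F2=1 (differ) -> 1
  row 18 [10010]: F1=1 F2=1 -> 0
  row 19 [10011]: F1=1 F2=1 -> 0
  row 20 [10100]: F1=1 F2=1 -> 0
  row 21 [10101]: F1=1 F2=1 -> 0
  row 22 [10110]: F1=1 F2=1 -> 0
  row 23 [10111]: F1=1 F2=1 -> 0
  row 24 [11000]: F1=1 F2=1 -> 0
  row 25 [11001]: F1=1 F2=1 -> 0
  row 26 [11010]: F1=1 F2=1 -> 0
  row 27 [11011]: F1=1 F2=1 -> 0
  row 28 [11100]: F1=0 F2=1 (differ) -> 1
  row 29 [11101]: F1=0 F2=1 (differ) -> 1
  row 30 [11110]: F1=1 F2=1 -> 0
  row 31 [11111]: F1=1 F2=1 -> 0
Full result column, 8 rows per line (p,q fixed per line; r,s,t runs 000..111 left to right):
  rows 0-7 [p,q=00]: 11111111  (ones: 8)
  rows 8-15 [p,q=01]: 11111111  (ones: 8)
  rows 16-23 [p,q=10]: 11000000  (ones: 2)
  rows 24-31 [p,q=11]: 00001100  (ones: 2)
Disagreements = 8+8+2+2 = 20

20


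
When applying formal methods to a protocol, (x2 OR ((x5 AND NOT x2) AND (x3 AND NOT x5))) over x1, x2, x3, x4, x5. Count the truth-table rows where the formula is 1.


Formula: (x2 OR ((x5 AND NOT x2) AND (x3 AND NOT x5))) over 5 vars (32 rows)
Evaluate each row (x1, x2, x3, x4, x5 as bits, MSB first):
  row 0 [00000]: (0 OR ((0 AND NOT 0) AND (0 AND NOT 0))) -> 0
  row 1 [00001]: (0 OR ((1 AND NOT 0) AND (0 AND NOT 1))) -> 0
  row 2 [00010]: (0 OR ((0 AND NOT 0) AND (0 AND NOT 0))) -> 0
  row 3 [00011]: (0 OR ((1 AND NOT 0) AND (0 AND NOT 1))) -> 0
  row 4 [00100]: (0 OR ((0 AND NOT 0) AND (1 AND NOT 0))) -> 0
  row 5 [00101]: (0 OR ((1 AND NOT 0) AND (1 AND NOT 1))) -> 0
  row 6 [00110]: (0 OR ((0 AND NOT 0) AND (1 AND NOT 0))) -> 0
  row 7 [00111]: (0 OR ((1 AND NOT 0) AND (1 AND NOT 1))) -> 0
  row 8 [01000]: (1 OR ((0 AND NOT 1) AND (0 AND NOT 0))) -> 1
  row 9 [01001]: (1 OR ((1 AND NOT 1) AND (0 AND NOT 1))) -> 1
  row 10 [01010]: (1 OR ((0 AND NOT 1) AND (0 AND NOT 0))) -> 1
  row 11 [01011]: (1 OR ((1 AND NOT 1) AND (0 AND NOT 1))) -> 1
  row 12 [01100]: (1 OR ((0 AND NOT 1) AND (1 AND NOT 0))) -> 1
  row 13 [01101]: (1 OR ((1 AND NOT 1) AND (1 AND NOT 1))) -> 1
  row 14 [01110]: (1 OR ((0 AND NOT 1) AND (1 AND NOT 0))) -> 1
  row 15 [01111]: (1 OR ((1 AND NOT 1) AND (1 AND NOT 1))) -> 1
  row 16 [10000]: (0 OR ((0 AND NOT 0) AND (0 AND NOT 0))) -> 0
  row 17 [10001]: (0 OR ((1 AND NOT 0) AND (0 AND NOT 1))) -> 0
  row 18 [10010]: (0 OR ((0 AND NOT 0) AND (0 AND NOT 0))) -> 0
  row 19 [10011]: (0 OR ((1 AND NOT 0) AND (0 AND NOT 1))) -> 0
  row 20 [10100]: (0 OR ((0 AND NOT 0) AND (1 AND NOT 0))) -> 0
  row 21 [10101]: (0 OR ((1 AND NOT 0) AND (1 AND NOT 1))) -> 0
  row 22 [10110]: (0 OR ((0 AND NOT 0) AND (1 AND NOT 0))) -> 0
  row 23 [10111]: (0 OR ((1 AND NOT 0) AND (1 AND NOT 1))) -> 0
  row 24 [11000]: (1 OR ((0 AND NOT 1) AND (0 AND NOT 0))) -> 1
  row 25 [11001]: (1 OR ((1 AND NOT 1) AND (0 AND NOT 1))) -> 1
  row 26 [11010]: (1 OR ((0 AND NOT 1) AND (0 AND NOT 0))) -> 1
  row 27 [11011]: (1 OR ((1 AND NOT 1) AND (0 AND NOT 1))) -> 1
  row 28 [11100]: (1 OR ((0 AND NOT 1) AND (1 AND NOT 0))) -> 1
  row 29 [11101]: (1 OR ((1 AND NOT 1) AND (1 AND NOT 1))) -> 1
  row 30 [11110]: (1 OR ((0 AND NOT 1) AND (1 AND NOT 0))) -> 1
  row 31 [11111]: (1 OR ((1 AND NOT 1) AND (1 AND NOT 1))) -> 1
Full result column, 8 rows per line (x1,x2 fixed per line; x3,x4,x5 runs 000..111 left to right):
  rows 0-7 [x1,x2=00]: 00000000  (ones: 0)
  rows 8-15 [x1,x2=01]: 11111111  (ones: 8)
  rows 16-23 [x1,x2=10]: 00000000  (ones: 0)
  rows 24-31 [x1,x2=11]: 11111111  (ones: 8)
Count of 1-rows = 0+8+0+8 = 16

16


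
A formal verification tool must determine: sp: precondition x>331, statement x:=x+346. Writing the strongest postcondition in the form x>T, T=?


Formula: sp(P, x:=E) = exists old_x. (x = E[old_x/x]) AND P[old_x/x] (old_x is the value of x before the assignment; eliminate old_x by solving x = E[old_x/x] for old_x)
Step 1: Precondition P: x>331, i.e. old_x > 331
Step 2: Assignment gives x = old_x + 346, so old_x = x - 346
Step 3: Substitute into P: x - 346 > 331
Step 4: Simplify: x > 331+346 = 677

677


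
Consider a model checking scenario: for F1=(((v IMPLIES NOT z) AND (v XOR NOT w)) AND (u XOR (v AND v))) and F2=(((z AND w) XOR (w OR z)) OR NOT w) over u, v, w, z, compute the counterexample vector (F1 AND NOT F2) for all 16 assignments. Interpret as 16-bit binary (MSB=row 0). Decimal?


F1 = (((v IMPLIES NOT z) AND (v XOR NOT w)) AND (u XOR (v AND v)))
F2 = (((z AND w) XOR (w OR z)) OR NOT w)
Counterexample to F1=>F2 is where F1=1 and F2=0.
Evaluate each row (bits = u,v,w,z, MSB first):
  row 0 [0000]: F1=0 F2=1 -> F1&~F2 -> 0
  row 1 [0001]: F1=0 F2=1 -> F1&~F2 -> 0
  row 2 [0010]: F1=0 F2=1 -> F1&~F2 -> 0
  row 3 [0011]: F1=0 F2=0 -> F1&~F2 -> 0
  row 4 [0100]: F1=0 F2=1 -> F1&~F2 -> 0
  row 5 [0101]: F1=0 F2=1 -> F1&~F2 -> 0
  row 6 [0110]: F1=1 F2=1 -> F1&~F2 -> 0
  row 7 [0111]: F1=0 F2=0 -> F1&~F2 -> 0
  row 8 [1000]: F1=1 F2=1 -> F1&~F2 -> 0
  row 9 [1001]: F1=1 F2=1 -> F1&~F2 -> 0
  row 10 [1010]: F1=0 F2=1 -> F1&~F2 -> 0
  row 11 [1011]: F1=0 F2=0 -> F1&~F2 -> 0
  row 12 [1100]: F1=0 F2=1 -> F1&~F2 -> 0
  row 13 [1101]: F1=0 F2=1 -> F1&~F2 -> 0
  row 14 [1110]: F1=0 F2=1 -> F1&~F2 -> 0
  row 15 [1111]: F1=0 F2=0 -> F1&~F2 -> 0
Full result column, 4 rows per line (u,v fixed per line; w,z runs 00..11 left to right):
  rows 0-3 [u,v=00]: 0000  = hex 0
  rows 4-7 [u,v=01]: 0000  = hex 0
  rows 8-11 [u,v=10]: 0000  = hex 0
  rows 12-15 [u,v=11]: 0000  = hex 0
Counterexample vector (row 0 .. row 15) = 0000000000000000
Output column grouped in 4s = 0000 0000 0000 0000 = 0x0000
Convert to decimal digit by digit (value = value*16 + digit):
  0 -> 0
  0*16 + 0 = 0
  0*16 + 0 = 0
  0*16 + 0 = 0
Decimal = 0

0


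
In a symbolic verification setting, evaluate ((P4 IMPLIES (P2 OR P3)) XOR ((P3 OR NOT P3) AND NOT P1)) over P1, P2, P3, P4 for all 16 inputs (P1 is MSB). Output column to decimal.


Formula: ((P4 IMPLIES (P2 OR P3)) XOR ((P3 OR NOT P3) AND NOT P1)) over P1, P2, P3, P4 (16 rows)
Evaluate each row (bits = P1,P2,P3,P4, MSB first):
  row 0 [0000]: ((0 IMPLIES (0 OR 0)) XOR ((0 OR NOT 0) AND NOT 0)) -> 0
  row 1 [0001]: ((1 IMPLIES (0 OR 0)) XOR ((0 OR NOT 0) AND NOT 0)) -> 1
  row 2 [0010]: ((0 IMPLIES (0 OR 1)) XOR ((1 OR NOT 1) AND NOT 0)) -> 0
  row 3 [0011]: ((1 IMPLIES (0 OR 1)) XOR ((1 OR NOT 1) AND NOT 0)) -> 0
  row 4 [0100]: ((0 IMPLIES (1 OR 0)) XOR ((0 OR NOT 0) AND NOT 0)) -> 0
  row 5 [0101]: ((1 IMPLIES (1 OR 0)) XOR ((0 OR NOT 0) AND NOT 0)) -> 0
  row 6 [0110]: ((0 IMPLIES (1 OR 1)) XOR ((1 OR NOT 1) AND NOT 0)) -> 0
  row 7 [0111]: ((1 IMPLIES (1 OR 1)) XOR ((1 OR NOT 1) AND NOT 0)) -> 0
  row 8 [1000]: ((0 IMPLIES (0 OR 0)) XOR ((0 OR NOT 0) AND NOT 1)) -> 1
  row 9 [1001]: ((1 IMPLIES (0 OR 0)) XOR ((0 OR NOT 0) AND NOT 1)) -> 0
  row 10 [1010]: ((0 IMPLIES (0 OR 1)) XOR ((1 OR NOT 1) AND NOT 1)) -> 1
  row 11 [1011]: ((1 IMPLIES (0 OR 1)) XOR ((1 OR NOT 1) AND NOT 1)) -> 1
  row 12 [1100]: ((0 IMPLIES (1 OR 0)) XOR ((0 OR NOT 0) AND NOT 1)) -> 1
  row 13 [1101]: ((1 IMPLIES (1 OR 0)) XOR ((0 OR NOT 0) AND NOT 1)) -> 1
  row 14 [1110]: ((0 IMPLIES (1 OR 1)) XOR ((1 OR NOT 1) AND NOT 1)) -> 1
  row 15 [1111]: ((1 IMPLIES (1 OR 1)) XOR ((1 OR NOT 1) AND NOT 1)) -> 1
Full result column, 4 rows per line (P1,P2 fixed per line; P3,P4 runs 00..11 left to right):
  rows 0-3 [P1,P2=00]: 0100  = hex 4
  rows 4-7 [P1,P2=01]: 0000  = hex 0
  rows 8-11 [P1,P2=10]: 1011  = hex B
  rows 12-15 [P1,P2=11]: 1111  = hex F
Output column (row 0 .. row 15) = 0100000010111111
Output column grouped in 4s = 0100 0000 1011 1111 = 0x40BF
Convert to decimal digit by digit (value = value*16 + digit):
  4 -> 4
  4*16 + 0 = 64
  64*16 + 11 (B) = 1035
  1035*16 + 15 (F) = 16575
Decimal = 16575

16575


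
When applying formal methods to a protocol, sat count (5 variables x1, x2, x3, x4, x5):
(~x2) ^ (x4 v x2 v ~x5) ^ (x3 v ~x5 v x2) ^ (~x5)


CNF with 4 clauses over 5 vars (32 assignments).
An assignment satisfies CNF iff every clause has >=1 true literal.
Check each row (bits = x1,x2,x3,x4,x5; clause T/F shown):
  row 0 [00000]: clauses=TTTT -> 1
  row 1 [00001]: clauses=TFFF -> 0
  row 2 [00010]: clauses=TTTT -> 1
  row 3 [00011]: clauses=TTFF -> 0
  row 4 [00100]: clauses=TTTT -> 1
  row 5 [00101]: clauses=TFTF -> 0
  row 6 [00110]: clauses=TTTT -> 1
  row 7 [00111]: clauses=TTTF -> 0
  row 8 [01000]: clauses=FTTT -> 0
  row 9 [01001]: clauses=FTTF -> 0
  row 10 [01010]: clauses=FTTT -> 0
  row 11 [01011]: clauses=FTTF -> 0
  row 12 [01100]: clauses=FTTT -> 0
  row 13 [01101]: clauses=FTTF -> 0
  row 14 [01110]: clauses=FTTT -> 0
  row 15 [01111]: clauses=FTTF -> 0
  row 16 [10000]: clauses=TTTT -> 1
  row 17 [10001]: clauses=TFFF -> 0
  row 18 [10010]: clauses=TTTT -> 1
  row 19 [10011]: clauses=TTFF -> 0
  row 20 [10100]: clauses=TTTT -> 1
  row 21 [10101]: clauses=TFTF -> 0
  row 22 [10110]: clauses=TTTT -> 1
  row 23 [10111]: clauses=TTTF -> 0
  row 24 [11000]: clauses=FTTT -> 0
  row 25 [11001]: clauses=FTTF -> 0
  row 26 [11010]: clauses=FTTT -> 0
  row 27 [11011]: clauses=FTTF -> 0
  row 28 [11100]: clauses=FTTT -> 0
  row 29 [11101]: clauses=FTTF -> 0
  row 30 [11110]: clauses=FTTT -> 0
  row 31 [11111]: clauses=FTTF -> 0
Full result column, 8 rows per line (x1,x2 fixed per line; x3,x4,x5 runs 000..111 left to right):
  rows 0-7 [x1,x2=00]: 10101010  (ones: 4)
  rows 8-15 [x1,x2=01]: 00000000  (ones: 0)
  rows 16-23 [x1,x2=10]: 10101010  (ones: 4)
  rows 24-31 [x1,x2=11]: 00000000  (ones: 0)
Satisfying assignments = 4+0+4+0 = 8

8


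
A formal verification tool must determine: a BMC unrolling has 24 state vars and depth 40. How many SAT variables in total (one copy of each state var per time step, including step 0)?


BMC unrolls to depth k, creating one copy of each state var for steps 0..k.
Step count = 40 + 1 = 41 (steps 0 through 40)
Vars per step = 24
Total = 24 * 41 = 984

984


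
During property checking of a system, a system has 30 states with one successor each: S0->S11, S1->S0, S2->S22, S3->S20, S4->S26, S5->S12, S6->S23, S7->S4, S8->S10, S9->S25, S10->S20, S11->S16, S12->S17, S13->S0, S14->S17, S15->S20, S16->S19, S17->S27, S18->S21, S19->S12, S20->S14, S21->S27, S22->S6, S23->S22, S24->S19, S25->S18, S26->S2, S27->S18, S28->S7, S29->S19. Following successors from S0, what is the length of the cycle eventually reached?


Trace from S0 until a state repeats:
  S0 -> S11 -> S16 -> S19 -> S12 -> S17 -> S27 -> S18 -> S21 -> S27
S27 first seen at step 6, revisited at step 9.
Cycle length = 9 - 6 = 3

3


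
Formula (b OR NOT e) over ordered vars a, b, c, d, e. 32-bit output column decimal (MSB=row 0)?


Formula: (b OR NOT e) over a, b, c, d, e (32 rows)
Evaluate each row (bits = a,b,c,d,e, MSB first):
  row 0 [00000]: (0 OR NOT 0) -> 1
  row 1 [00001]: (0 OR NOT 1) -> 0
  row 2 [00010]: (0 OR NOT 0) -> 1
  row 3 [00011]: (0 OR NOT 1) -> 0
  row 4 [00100]: (0 OR NOT 0) -> 1
  row 5 [00101]: (0 OR NOT 1) -> 0
  row 6 [00110]: (0 OR NOT 0) -> 1
  row 7 [00111]: (0 OR NOT 1) -> 0
  row 8 [01000]: (1 OR NOT 0) -> 1
  row 9 [01001]: (1 OR NOT 1) -> 1
  row 10 [01010]: (1 OR NOT 0) -> 1
  row 11 [01011]: (1 OR NOT 1) -> 1
  row 12 [01100]: (1 OR NOT 0) -> 1
  row 13 [01101]: (1 OR NOT 1) -> 1
  row 14 [01110]: (1 OR NOT 0) -> 1
  row 15 [01111]: (1 OR NOT 1) -> 1
  row 16 [10000]: (0 OR NOT 0) -> 1
  row 17 [10001]: (0 OR NOT 1) -> 0
  row 18 [10010]: (0 OR NOT 0) -> 1
  row 19 [10011]: (0 OR NOT 1) -> 0
  row 20 [10100]: (0 OR NOT 0) -> 1
  row 21 [10101]: (0 OR NOT 1) -> 0
  row 22 [10110]: (0 OR NOT 0) -> 1
  row 23 [10111]: (0 OR NOT 1) -> 0
  row 24 [11000]: (1 OR NOT 0) -> 1
  row 25 [11001]: (1 OR NOT 1) -> 1
  row 26 [11010]: (1 OR NOT 0) -> 1
  row 27 [11011]: (1 OR NOT 1) -> 1
  row 28 [11100]: (1 OR NOT 0) -> 1
  row 29 [11101]: (1 OR NOT 1) -> 1
  row 30 [11110]: (1 OR NOT 0) -> 1
  row 31 [11111]: (1 OR NOT 1) -> 1
Full result column, 4 rows per line (a,b,c fixed per line; d,e runs 00..11 left to right):
  rows 0-3 [a,b,c=000]: 1010  = hex A
  rows 4-7 [a,b,c=001]: 1010  = hex A
  rows 8-11 [a,b,c=010]: 1111  = hex F
  rows 12-15 [a,b,c=011]: 1111  = hex F
  rows 16-19 [a,b,c=100]: 1010  = hex A
  rows 20-23 [a,b,c=101]: 1010  = hex A
  rows 24-27 [a,b,c=110]: 1111  = hex F
  rows 28-31 [a,b,c=111]: 1111  = hex F
Output column (row 0 .. row 31) = 10101010111111111010101011111111
Output column grouped in 4s = 1010 1010 1111 1111 1010 1010 1111 1111 = 0xAAFFAAFF
Convert to decimal digit by digit (value = value*16 + digit):
  A -> 10
  10*16 + 10 (A) = 170
  170*16 + 15 (F) = 2735
  2735*16 + 15 (F) = 43775
  43775*16 + 10 (A) = 700410
  700410*16 + 10 (A) = 11206570
  11206570*16 + 15 (F) = 179305135
  179305135*16 + 15 (F) = 2868882175
Decimal = 2868882175

2868882175


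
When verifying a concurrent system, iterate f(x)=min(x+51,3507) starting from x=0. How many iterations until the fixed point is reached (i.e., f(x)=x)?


Step 1: x=0, cap=3507, increment=51
Step 2: x grows by 51 each step until capped at 3507; fixed point is x=3507
Step 3: iterations = ceil(3507/51) = 69

69


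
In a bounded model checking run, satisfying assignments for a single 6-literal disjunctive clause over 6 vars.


Step 1: Total=2^6=64
Step 2: Unsat when all 6 false: 2^0=1
Step 3: Sat=64-1=63

63


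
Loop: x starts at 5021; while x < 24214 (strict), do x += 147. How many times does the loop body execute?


Step 1: x goes from 5021 toward 24214 by 147; the body runs while x<24214, so iterations = ceil((bound-start)/step)
Step 2: Distance=19193
Step 3: ceil(19193/147)=131

131


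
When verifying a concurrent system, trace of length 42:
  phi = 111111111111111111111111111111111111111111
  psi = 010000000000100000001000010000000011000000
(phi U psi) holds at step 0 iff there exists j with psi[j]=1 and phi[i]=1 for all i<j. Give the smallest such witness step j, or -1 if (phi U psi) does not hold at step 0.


(phi U psi) at 0: need smallest j with psi[j]=1 and phi[i]=1 for all i in [0,j).
Scan from step 0:
  step 0: phi=1, psi=0 -> continue
  step 1: psi=1 and phi held for [0,1) -> witness found
Witness step = 1

1


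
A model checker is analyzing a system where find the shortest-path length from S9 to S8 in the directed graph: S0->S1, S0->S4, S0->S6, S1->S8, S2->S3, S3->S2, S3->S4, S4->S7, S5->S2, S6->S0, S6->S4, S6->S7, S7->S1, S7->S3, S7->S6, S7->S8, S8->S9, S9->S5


BFS layer-by-layer from S9:
  dist 0: {S9}
  dist 1: {S5}
  dist 2: {S2}
  dist 3: {S3}
  dist 4: {S4}
  dist 5: {S7}
  dist 6: {S1, S6, S8}
  -> S8 reached at distance 6
Shortest path length = 6

6


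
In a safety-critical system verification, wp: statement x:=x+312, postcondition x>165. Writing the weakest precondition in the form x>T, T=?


Formula: wp(x:=E, P) = P[E/x] (substitute E for x in postcondition)
Step 1: Postcondition: x>165
Step 2: Substitute x+312 for x: x+312>165
Step 3: Solve for x: x > 165-312 = -147

-147


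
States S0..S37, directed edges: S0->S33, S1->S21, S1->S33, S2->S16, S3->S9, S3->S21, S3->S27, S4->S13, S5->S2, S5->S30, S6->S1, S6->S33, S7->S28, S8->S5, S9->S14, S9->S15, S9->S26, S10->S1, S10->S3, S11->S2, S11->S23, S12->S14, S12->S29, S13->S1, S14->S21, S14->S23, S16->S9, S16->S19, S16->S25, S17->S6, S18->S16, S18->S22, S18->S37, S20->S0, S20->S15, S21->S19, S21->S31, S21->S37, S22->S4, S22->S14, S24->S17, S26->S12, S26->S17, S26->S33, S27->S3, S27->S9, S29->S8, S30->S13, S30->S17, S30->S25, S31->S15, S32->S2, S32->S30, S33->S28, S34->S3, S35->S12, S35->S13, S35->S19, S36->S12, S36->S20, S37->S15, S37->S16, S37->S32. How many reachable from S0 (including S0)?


BFS from S0:
  layer 0: {S0}
  layer 1: {S33}
  layer 2: {S28}
Reachable set: {S0, S28, S33}
Count = 3

3
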